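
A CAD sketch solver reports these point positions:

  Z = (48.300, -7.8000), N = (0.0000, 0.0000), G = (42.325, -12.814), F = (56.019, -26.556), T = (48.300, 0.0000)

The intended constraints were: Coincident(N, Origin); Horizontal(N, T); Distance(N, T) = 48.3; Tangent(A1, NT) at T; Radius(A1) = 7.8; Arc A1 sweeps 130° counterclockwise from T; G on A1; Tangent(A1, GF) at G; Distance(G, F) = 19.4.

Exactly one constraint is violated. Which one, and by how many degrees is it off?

Tangent(A1, GF) at G — off by 4.90°.

N = (0.00, 0.00) ✓; N.y = 0.00, T.y = 0.00 ✓; |NT| = 48.30 ✓; ∠(ZT, TN) = 90.00° ✓; |ZT| = 7.800 ✓; bearing(Z→G) − bearing(Z→T) = 130.0° ✓; |ZG| = 7.800 ✓; ∠(ZG, GF) = 85.10° ✗; |GF| = 19.40 ✓.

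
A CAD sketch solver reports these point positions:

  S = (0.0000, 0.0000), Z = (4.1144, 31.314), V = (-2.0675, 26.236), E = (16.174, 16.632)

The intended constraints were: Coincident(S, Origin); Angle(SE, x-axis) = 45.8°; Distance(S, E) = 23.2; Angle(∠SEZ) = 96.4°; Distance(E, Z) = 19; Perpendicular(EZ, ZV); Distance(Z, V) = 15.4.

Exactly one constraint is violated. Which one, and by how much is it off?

Distance(Z, V) = 15.4 — off by 7.40.

S = (0.00, 0.00) ✓; SE at 45.80° ✓; |SE| = 23.20 ✓; ∠SEZ = 96.40° ✓; |EZ| = 19.00 ✓; ∠(EZ, ZV) = 90.00° ✓; |ZV| = 8.000 ✗.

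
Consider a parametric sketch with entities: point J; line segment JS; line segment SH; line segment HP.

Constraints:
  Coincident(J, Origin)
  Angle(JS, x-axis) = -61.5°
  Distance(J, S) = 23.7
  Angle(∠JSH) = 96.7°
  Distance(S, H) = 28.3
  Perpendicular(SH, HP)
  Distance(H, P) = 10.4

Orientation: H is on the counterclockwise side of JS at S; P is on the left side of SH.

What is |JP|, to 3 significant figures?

33.7

J is at the origin; JS runs at -61.5° with length 23.7, so S = 23.7·(cos -61.5°, sin -61.5°) = (11.3, -20.8). ∠JSH = 96.7°, so SH runs at -61.5° + (180° − 96.7°) = 21.8° from the x-axis; with |SH| = 28.3, H = S + 28.3·(cos 21.8°, sin 21.8°) = (37.6, -10.3). SH ⟂ HP; with |HP| = 10.4 on the left of SH, P = H + 10.4·(-0.371, 0.928) = (33.7, -0.662). Then |JP| = |P − J| = 33.7.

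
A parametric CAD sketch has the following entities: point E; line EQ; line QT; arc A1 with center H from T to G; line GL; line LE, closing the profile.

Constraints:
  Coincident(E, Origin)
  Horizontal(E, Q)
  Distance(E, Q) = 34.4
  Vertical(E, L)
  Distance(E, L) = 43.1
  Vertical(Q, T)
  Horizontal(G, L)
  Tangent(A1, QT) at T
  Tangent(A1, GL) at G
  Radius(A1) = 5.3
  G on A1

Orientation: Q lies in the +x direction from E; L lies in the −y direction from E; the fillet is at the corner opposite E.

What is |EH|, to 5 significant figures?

47.704

E is at the origin; E and Q share the same y with |EQ| = 34.4 and Q on the +x side, so Q = (34.400, 0.0000). E and L share the same x with |EL| = 43.1 and L on the −y side, so L = (0.0000, -43.100). The virtual corner opposite E is at (34.400, -43.100). A1 meets QT tangentially, so HT is at right angles to QT and since A1 is tangent to GL there, HG ⟂ GL, with radius 5.3, so the center H sits 5.3 in from both sides at H = (29.100, -37.800). Then |EH| = |H − E| = 47.704.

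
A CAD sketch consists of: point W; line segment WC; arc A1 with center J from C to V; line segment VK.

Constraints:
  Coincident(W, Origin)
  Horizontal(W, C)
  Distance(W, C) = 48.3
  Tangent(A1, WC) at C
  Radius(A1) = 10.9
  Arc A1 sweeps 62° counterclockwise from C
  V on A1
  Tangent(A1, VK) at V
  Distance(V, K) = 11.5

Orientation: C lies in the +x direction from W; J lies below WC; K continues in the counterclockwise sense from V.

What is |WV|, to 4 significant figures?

39.11

Since A1 is tangent to WC there, JC ⟂ WC, so J = C + (0, -10.9) = (48.30, -10.90). On A1, C sits at bearing 90° from J; a 62° counterclockwise sweep puts V at bearing 152°, so V = J + 10.9·(cos 152°, sin 152°) = (38.68, -5.783). Then |WV| = |V − W| = 39.11.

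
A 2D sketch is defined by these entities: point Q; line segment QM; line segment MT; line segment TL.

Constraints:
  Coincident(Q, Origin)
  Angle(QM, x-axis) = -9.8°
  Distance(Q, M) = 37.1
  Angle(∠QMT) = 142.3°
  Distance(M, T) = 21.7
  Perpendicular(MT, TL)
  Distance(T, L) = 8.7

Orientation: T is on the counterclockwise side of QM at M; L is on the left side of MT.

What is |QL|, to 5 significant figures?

52.936

Q is at the origin; QM runs at -9.8° with length 37.1, so M = 37.1·(cos -9.8°, sin -9.8°) = (36.559, -6.3148). ∠QMT = 142.3°, so MT runs at -9.8° + (180° − 142.3°) = 27.900° from the x-axis; with |MT| = 21.7, T = M + 21.7·(cos 27.900°, sin 27.900°) = (55.736, 3.8393). MT is perpendicular to TL; with |TL| = 8.7 on the left of MT, L = T + 8.7·(-0.46793, 0.88377) = (51.665, 11.528). Then |QL| = |L − Q| = 52.936.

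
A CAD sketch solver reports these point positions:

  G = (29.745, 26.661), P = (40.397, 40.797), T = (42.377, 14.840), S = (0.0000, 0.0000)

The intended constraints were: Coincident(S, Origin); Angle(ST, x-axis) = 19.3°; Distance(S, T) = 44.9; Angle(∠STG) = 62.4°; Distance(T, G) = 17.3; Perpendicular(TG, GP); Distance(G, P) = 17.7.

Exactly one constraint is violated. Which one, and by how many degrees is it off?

Perpendicular(TG, GP) — off by 6.10°.

S = (0.00, 0.00) ✓; ST at 19.30° ✓; |ST| = 44.90 ✓; ∠STG = 62.40° ✓; |TG| = 17.30 ✓; ∠(TG, GP) = 83.90° ✗; |GP| = 17.70 ✓.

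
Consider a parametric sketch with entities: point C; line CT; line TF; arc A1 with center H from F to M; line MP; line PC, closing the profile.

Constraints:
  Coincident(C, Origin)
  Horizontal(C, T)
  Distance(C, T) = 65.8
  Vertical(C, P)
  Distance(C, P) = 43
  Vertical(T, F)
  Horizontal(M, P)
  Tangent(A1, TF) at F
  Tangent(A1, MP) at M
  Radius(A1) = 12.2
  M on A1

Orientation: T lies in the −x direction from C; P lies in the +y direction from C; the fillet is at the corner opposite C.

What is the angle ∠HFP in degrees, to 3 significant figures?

10.5°

C is at the origin; C and T share the same y with |CT| = 65.8 and T on the −x side, so T = (-65.8, 0.00). CP is vertical with |CP| = 43.0 and P on the +y side, so P = (0.00, 43.0). The virtual corner opposite C is at (-65.8, 43.0). Tangency of A1 to TF means the radius HF is perpendicular to TF and tangency of A1 to MP means the radius HM is perpendicular to MP, with radius 12.2, so the center H sits 12.2 in from both sides at H = (-53.6, 30.8). That places the tangent points at F = (-65.8, 30.8) on TF and M = (-53.6, 43.0) on MP. Then cos ∠HFP = FH·FP / (|FH||FP|), giving 10.5°.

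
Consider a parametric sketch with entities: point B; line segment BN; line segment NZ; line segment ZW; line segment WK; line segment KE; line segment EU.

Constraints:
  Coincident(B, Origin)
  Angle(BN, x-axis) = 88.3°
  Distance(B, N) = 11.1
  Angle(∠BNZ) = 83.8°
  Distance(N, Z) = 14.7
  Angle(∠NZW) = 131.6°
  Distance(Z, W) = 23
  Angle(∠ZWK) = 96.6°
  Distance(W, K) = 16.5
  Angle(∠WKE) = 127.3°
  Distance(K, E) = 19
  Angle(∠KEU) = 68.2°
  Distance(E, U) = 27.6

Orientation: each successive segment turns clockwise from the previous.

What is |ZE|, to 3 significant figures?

31.6

B is at the origin; BN runs at 88.3° with length 11.1, so N = (0.329, 11.1). ∠BNZ = 83.8° gives NZ at -7.90° from the x-axis; with |NZ| = 14.7, Z = (14.9, 9.07). ∠NZW = 131.6° gives ZW at -56.3° from the x-axis; with |ZW| = 23.0, W = (27.7, -10.1). ∠ZWK = 96.6° gives WK at -140° from the x-axis; with |WK| = 16.5, K = (15.1, -20.7). ∠WKE = 127.3° gives KE at 168° from the x-axis; with |KE| = 19.0, E = (-3.49, -16.7). Then |ZE| = |E − Z| = 31.6.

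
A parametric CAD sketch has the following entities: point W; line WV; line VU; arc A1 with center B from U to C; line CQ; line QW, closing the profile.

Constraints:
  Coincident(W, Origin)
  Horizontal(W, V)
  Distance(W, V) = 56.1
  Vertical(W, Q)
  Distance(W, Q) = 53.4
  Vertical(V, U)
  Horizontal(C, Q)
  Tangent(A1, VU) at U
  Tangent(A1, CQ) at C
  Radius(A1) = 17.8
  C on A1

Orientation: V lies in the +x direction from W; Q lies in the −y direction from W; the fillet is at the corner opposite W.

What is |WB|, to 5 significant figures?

52.290

WQ is vertical with |WQ| = 53.4 and Q on the −y side, so Q = (0.0000, -53.400). The virtual corner opposite W is at (56.100, -53.400). Since A1 is tangent to VU there, BU ⟂ VU and tangency of A1 to CQ means the radius BC is perpendicular to CQ, with radius 17.8, so the center B sits 17.8 in from both sides at B = (38.300, -35.600). Then |WB| = |B − W| = 52.290.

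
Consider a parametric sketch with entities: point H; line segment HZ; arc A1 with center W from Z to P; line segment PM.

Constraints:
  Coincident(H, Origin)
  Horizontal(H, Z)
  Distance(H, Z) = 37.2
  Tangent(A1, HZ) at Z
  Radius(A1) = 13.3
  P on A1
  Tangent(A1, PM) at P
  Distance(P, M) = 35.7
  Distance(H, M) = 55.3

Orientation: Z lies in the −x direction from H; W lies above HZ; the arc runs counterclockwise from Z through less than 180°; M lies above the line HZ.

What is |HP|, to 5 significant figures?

27.543

H is at the origin; H and Z share the same y with |HZ| = 37.2 and Z on the −x side, so Z = (-37.200, 0.0000). The tangent condition forces WZ to be normal to HZ, so W = Z + (0, 13.3) = (-37.200, 13.300). Since WP ⟂ PM (tangency), |WM| = √(13.3² + 35.7²) = 38.097 regardless of where P sits on A1. So M lies on both circle(H, 55.3) and circle(W, 38.097); the above-HZ intersection is M = (-24.924, 49.365). P is the foot of the tangent from M: P = (-23.905, 13.679).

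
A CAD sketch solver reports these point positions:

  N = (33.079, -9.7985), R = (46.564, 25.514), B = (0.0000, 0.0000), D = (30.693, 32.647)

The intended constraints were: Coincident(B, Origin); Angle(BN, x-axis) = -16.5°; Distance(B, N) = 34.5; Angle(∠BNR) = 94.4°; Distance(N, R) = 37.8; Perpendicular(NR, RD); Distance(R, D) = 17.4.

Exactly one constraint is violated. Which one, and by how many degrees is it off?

Perpendicular(NR, RD) — off by 3.30°.

B = (0.00, 0.00) ✓; BN at -16.50° ✓; |BN| = 34.50 ✓; ∠BNR = 94.40° ✓; |NR| = 37.80 ✓; ∠(NR, RD) = 86.70° ✗; |RD| = 17.40 ✓.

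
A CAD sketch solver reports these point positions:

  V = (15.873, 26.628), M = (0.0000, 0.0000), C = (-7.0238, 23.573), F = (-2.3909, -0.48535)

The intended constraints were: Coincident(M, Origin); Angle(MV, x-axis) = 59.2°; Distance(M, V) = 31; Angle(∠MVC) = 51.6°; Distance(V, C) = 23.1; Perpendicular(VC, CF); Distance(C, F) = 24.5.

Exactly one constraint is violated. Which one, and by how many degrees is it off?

Perpendicular(VC, CF) — off by 3.30°.

M = (0.00, 0.00) ✓; MV at 59.20° ✓; |MV| = 31.00 ✓; ∠MVC = 51.60° ✓; |VC| = 23.10 ✓; ∠(VC, CF) = 93.30° ✗; |CF| = 24.50 ✓.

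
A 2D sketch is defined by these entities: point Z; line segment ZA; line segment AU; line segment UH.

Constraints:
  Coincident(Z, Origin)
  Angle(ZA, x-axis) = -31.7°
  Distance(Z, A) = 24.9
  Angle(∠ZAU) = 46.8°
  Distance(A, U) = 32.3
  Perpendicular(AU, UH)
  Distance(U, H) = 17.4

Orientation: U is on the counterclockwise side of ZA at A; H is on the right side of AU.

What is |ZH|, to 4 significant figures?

38.69

∠ZAU = 46.8°, so AU runs at -31.7° + (180° − 46.8°) = 101.5° from the x-axis; with |AU| = 32.3, U = A + 32.3·(cos 101.5°, sin 101.5°) = (14.75, 18.57). The perpendicularity gives UH at right angles to AU; with |UH| = 17.4 on the right of AU, H = U + 17.4·(0.9799, 0.1994) = (31.80, 22.04). Then |ZH| = |H − Z| = 38.69.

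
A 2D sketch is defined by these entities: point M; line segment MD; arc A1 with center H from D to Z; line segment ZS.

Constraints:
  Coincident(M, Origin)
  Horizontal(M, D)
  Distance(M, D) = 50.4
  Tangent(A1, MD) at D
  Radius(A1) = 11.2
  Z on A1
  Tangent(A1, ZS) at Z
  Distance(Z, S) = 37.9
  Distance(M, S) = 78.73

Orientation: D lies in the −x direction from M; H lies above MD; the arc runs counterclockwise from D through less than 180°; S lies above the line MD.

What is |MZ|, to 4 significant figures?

44.48

Checks: |HZ| = 11.20 ✓; ∠(HZ, ZS) = 90.00° ✓; |ZS| = 37.90 ✓; |MS| = 78.73 ✓.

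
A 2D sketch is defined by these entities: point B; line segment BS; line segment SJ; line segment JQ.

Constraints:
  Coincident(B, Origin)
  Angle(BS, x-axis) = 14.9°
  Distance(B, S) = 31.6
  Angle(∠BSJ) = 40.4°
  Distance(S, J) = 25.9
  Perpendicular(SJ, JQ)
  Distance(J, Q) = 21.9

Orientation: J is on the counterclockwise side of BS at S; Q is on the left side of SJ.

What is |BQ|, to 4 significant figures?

2.320

∠BSJ = 40.4°, so SJ runs at 14.9° + (180° − 40.4°) = 154.5° from the x-axis; with |SJ| = 25.9, J = S + 25.9·(cos 154.5°, sin 154.5°) = (7.161, 19.28). The perpendicularity gives JQ at right angles to SJ; with |JQ| = 21.9 on the left of SJ, Q = J + 21.9·(-0.4305, -0.9026) = (-2.268, -0.4910). Then |BQ| = |Q − B| = 2.320.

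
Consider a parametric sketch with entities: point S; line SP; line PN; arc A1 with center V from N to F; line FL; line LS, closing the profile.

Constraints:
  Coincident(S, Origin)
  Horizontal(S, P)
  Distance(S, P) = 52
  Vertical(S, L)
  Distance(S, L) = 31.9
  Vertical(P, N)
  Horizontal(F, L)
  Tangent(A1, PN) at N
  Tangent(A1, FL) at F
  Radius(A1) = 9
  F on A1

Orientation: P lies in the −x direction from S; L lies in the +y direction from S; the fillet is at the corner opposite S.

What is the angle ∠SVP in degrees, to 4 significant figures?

83.42°

S is at the origin; SP is horizontal with |SP| = 52.0 and P on the −x side, so P = (-52.00, 0.000). S and L share the same x with |SL| = 31.9 and L on the +y side, so L = (0.000, 31.90). The virtual corner opposite S is at (-52.00, 31.90). A1 meets PN tangentially, so VN is at right angles to PN and A1 meets FL tangentially, so VF is at right angles to FL, with radius 9.0, so the center V sits 9.0 in from both sides at V = (-43.00, 22.90). Then cos ∠SVP = VS·VP / (|VS||VP|), giving 83.42°.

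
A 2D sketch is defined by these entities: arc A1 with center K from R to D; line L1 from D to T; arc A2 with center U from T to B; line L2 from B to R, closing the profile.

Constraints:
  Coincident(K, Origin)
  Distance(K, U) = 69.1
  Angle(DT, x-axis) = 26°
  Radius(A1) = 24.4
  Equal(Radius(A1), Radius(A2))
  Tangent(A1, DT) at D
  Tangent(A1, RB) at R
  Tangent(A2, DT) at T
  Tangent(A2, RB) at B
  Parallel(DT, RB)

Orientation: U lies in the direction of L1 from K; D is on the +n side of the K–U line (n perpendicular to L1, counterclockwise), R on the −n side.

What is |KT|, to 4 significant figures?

73.28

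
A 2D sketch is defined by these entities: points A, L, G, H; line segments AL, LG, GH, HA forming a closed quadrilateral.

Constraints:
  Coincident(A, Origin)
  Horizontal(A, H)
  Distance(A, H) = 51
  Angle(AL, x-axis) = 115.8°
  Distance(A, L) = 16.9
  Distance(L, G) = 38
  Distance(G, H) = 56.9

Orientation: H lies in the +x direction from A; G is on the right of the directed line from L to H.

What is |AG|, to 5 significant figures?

22.347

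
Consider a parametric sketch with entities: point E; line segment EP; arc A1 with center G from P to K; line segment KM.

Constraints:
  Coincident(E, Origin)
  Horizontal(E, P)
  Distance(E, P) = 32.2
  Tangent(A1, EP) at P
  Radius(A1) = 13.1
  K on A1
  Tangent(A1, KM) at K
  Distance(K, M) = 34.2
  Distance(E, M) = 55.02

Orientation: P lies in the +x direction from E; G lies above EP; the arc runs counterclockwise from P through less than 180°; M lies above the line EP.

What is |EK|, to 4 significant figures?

47.71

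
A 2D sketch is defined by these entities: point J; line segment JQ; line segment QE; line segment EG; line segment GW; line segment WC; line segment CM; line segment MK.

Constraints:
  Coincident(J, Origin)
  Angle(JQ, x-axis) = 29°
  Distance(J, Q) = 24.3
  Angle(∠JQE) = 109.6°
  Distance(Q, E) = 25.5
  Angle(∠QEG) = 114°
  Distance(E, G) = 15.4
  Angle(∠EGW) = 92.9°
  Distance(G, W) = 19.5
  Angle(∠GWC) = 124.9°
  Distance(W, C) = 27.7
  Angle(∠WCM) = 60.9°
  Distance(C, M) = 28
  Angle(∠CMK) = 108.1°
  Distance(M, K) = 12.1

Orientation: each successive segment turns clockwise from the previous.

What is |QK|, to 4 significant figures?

23.02

J is at the origin; JQ runs at 29.0° with length 24.3, so Q = (21.25, 11.78). ∠JQE = 109.6° gives QE at -41.40° from the x-axis; with |QE| = 25.5, E = (40.38, -5.083). ∠QEG = 114.0° gives EG at -107.4° from the x-axis; with |EG| = 15.4, G = (35.78, -19.78). ∠EGW = 92.9° gives GW at 165.5° from the x-axis; with |GW| = 19.5, W = (16.90, -14.90). ∠GWC = 124.9° gives WC at 110.4° from the x-axis; with |WC| = 27.7, C = (7.242, 11.07). ∠WCM = 60.9° gives CM at -8.700° from the x-axis; with |CM| = 28.0, M = (34.92, 6.832). ∠CMK = 108.1° gives MK at -80.60° from the x-axis; with |MK| = 12.1, K = (36.90, -5.106). Then |QK| = |K − Q| = 23.02.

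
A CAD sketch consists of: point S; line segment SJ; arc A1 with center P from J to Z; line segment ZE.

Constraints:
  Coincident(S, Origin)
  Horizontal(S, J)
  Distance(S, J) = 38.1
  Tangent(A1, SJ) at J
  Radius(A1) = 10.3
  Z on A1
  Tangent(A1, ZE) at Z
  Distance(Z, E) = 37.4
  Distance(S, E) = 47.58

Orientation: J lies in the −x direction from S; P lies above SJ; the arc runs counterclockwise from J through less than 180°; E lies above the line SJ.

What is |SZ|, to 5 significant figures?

29.168

Checks: |PZ| = 10.30 ✓; ∠(PZ, ZE) = 90.00° ✓; |ZE| = 37.40 ✓; |SE| = 47.58 ✓.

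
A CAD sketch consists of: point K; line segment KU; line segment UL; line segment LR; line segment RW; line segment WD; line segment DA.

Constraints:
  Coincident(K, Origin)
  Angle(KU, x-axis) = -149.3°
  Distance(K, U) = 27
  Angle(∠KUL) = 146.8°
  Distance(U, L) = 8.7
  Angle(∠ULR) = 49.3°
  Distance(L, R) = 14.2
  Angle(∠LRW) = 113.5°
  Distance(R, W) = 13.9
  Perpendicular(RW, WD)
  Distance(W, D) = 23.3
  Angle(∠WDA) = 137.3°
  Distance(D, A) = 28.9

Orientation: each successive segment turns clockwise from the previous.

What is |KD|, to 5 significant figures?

34.178

K is at the origin; KU runs at -149.3° with length 27.0, so U = (-23.216, -13.785). ∠KUL = 146.8° gives UL at 177.50° from the x-axis; with |UL| = 8.7, L = (-31.908, -13.405). ∠ULR = 49.3° gives LR at 46.800° from the x-axis; with |LR| = 14.2, R = (-22.187, -3.0538). ∠LRW = 113.5° gives RW at -19.700° from the x-axis; with |RW| = 13.9, W = (-9.1007, -7.7394). The perpendicularity gives WD at right angles to RW, so WD runs at -109.70°; with |WD| = 23.3, D = (-16.955, -29.676). Then |KD| = |D − K| = 34.178.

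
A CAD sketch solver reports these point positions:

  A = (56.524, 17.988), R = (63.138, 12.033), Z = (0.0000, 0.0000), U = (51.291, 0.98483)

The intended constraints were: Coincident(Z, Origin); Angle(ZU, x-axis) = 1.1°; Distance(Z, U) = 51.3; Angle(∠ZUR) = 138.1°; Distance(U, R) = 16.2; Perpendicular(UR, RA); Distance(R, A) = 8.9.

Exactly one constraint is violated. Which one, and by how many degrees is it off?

Perpendicular(UR, RA) — off by 5.00°.

Z = (0.00, 0.00) ✓; ZU at 1.100° ✓; |ZU| = 51.30 ✓; ∠ZUR = 138.1° ✓; |UR| = 16.20 ✓; ∠(UR, RA) = 95.00° ✗; |RA| = 8.900 ✓.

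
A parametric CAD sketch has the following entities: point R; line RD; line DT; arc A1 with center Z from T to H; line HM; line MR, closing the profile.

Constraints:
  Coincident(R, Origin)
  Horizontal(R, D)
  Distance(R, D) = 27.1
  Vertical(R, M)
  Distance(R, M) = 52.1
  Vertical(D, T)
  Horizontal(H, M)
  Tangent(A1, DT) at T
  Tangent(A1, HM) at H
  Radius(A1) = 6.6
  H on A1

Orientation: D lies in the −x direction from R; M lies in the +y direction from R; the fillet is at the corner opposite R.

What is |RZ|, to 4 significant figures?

49.90

R is at the origin; R and D share the same y with |RD| = 27.1 and D on the −x side, so D = (-27.10, 0.000). R and M share the same x with |RM| = 52.1 and M on the +y side, so M = (0.000, 52.10). The virtual corner opposite R is at (-27.10, 52.10). The tangent condition forces ZT to be normal to DT and A1 meets HM tangentially, so ZH is at right angles to HM, with radius 6.6, so the center Z sits 6.6 in from both sides at Z = (-20.50, 45.50). Then |RZ| = |Z − R| = 49.90.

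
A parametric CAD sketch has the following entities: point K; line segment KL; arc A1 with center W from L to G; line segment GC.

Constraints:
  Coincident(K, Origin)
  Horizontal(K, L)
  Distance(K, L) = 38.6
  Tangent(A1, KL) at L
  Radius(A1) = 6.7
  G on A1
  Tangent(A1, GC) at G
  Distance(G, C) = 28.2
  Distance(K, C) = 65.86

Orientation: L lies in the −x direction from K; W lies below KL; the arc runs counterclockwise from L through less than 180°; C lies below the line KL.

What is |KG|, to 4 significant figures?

44.06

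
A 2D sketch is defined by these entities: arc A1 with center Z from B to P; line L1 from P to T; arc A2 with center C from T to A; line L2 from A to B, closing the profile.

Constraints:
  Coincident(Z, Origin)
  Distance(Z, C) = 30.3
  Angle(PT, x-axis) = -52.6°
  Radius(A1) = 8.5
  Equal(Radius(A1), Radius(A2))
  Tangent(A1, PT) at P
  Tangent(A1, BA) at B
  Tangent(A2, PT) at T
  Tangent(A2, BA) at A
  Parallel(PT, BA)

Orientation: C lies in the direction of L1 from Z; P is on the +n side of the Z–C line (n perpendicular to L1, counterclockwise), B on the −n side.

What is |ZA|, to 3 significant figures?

31.5

The slot axis is L1's direction at -52.6°, so u = (cos -52.6°, sin -52.6°) = (0.607, -0.794) and n = (−sin -52.6°, cos -52.6°) = (0.794, 0.607). Z is at the origin and C lies 30.3 along u from Z, so C = 30.3·u = (18.4, -24.1). Tangency of A1 to both parallel lines with radius 8.5 puts P and B at Z ± 8.5·n: P = (6.75, 5.16), B = (-6.75, -5.16). Equal radii place T and A the same way about C: T = C + 8.5·n = (25.2, -18.9), A = C − 8.5·n = (11.7, -29.2). Then |ZA| = |A − Z| = 31.5.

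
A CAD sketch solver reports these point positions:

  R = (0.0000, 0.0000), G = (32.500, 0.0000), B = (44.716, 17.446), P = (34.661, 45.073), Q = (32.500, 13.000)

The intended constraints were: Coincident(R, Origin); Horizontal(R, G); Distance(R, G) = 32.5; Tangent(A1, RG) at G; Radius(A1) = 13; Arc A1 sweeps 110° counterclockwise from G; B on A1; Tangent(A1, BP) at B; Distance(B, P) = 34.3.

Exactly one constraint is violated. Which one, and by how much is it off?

Distance(B, P) = 34.3 — off by 4.90.

R = (0.00, 0.00) ✓; R.y = 0.00, G.y = 0.00 ✓; |RG| = 32.50 ✓; ∠(QG, GR) = 90.00° ✓; |QG| = 13.00 ✓; bearing(Q→B) − bearing(Q→G) = 110.0° ✓; |QB| = 13.00 ✓; ∠(QB, BP) = 90.00° ✓; |BP| = 29.40 ✗.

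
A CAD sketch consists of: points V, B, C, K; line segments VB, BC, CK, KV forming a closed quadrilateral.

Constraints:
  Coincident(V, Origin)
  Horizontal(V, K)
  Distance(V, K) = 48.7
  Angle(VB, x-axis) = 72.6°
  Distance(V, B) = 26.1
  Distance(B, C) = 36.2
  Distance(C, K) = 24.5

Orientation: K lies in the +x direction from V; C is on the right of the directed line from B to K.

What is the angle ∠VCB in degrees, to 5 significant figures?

46.094°

V is at the origin; VK is horizontal with |VK| = 48.7 and K in +x, so K = (48.7, 0). VB runs at 72.6° with |VB| = 26.1, so B = (7.8050, 24.906). C is determined by |BC| = 36.2 and |CK| = 24.5 together: it lies at the intersection of circle(B, 36.2) and circle(K, 24.5). With |BK| = 47.882, the foot of the radical line on BK is 31.357 from B and the perpendicular offset is √(36.2² − 31.357²) = 18.088. Taking the right-of-BK solution: C = (25.178, -6.8531).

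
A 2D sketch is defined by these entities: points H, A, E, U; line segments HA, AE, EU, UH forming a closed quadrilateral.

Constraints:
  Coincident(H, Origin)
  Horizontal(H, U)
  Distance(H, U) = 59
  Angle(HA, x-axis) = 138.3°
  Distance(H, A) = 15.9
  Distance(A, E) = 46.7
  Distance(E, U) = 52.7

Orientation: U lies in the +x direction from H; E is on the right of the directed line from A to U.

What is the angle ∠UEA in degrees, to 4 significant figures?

92.05°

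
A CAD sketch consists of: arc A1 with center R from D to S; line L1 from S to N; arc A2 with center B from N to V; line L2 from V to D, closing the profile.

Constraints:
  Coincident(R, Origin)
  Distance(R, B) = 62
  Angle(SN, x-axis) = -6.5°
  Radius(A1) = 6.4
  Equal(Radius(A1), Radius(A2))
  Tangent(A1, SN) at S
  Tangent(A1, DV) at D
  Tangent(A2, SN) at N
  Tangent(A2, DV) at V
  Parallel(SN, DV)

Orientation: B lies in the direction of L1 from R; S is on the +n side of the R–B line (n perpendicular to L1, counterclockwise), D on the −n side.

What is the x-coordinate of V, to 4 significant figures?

60.88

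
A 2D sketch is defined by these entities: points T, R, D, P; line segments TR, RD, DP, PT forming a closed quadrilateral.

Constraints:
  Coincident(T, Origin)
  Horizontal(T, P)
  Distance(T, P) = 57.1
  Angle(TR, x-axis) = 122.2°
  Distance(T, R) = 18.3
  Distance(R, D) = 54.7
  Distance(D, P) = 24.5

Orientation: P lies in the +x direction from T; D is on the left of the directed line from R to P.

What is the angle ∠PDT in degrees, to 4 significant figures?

95.22°

T is at the origin; T and P share the same y with |TP| = 57.1 and P in +x, so P = (57.1, 0). TR runs at 122.2° with |TR| = 18.3, so R = (-9.752, 15.49). D is determined by |RD| = 54.7 and |DP| = 24.5 together: it lies at the intersection of circle(R, 54.7) and circle(P, 24.5). With |RP| = 68.62, the foot of the radical line on RP is 51.74 from R and the perpendicular offset is √(54.7² − 51.74²) = 17.75. Taking the left-of-RP solution: D = (44.66, 21.11).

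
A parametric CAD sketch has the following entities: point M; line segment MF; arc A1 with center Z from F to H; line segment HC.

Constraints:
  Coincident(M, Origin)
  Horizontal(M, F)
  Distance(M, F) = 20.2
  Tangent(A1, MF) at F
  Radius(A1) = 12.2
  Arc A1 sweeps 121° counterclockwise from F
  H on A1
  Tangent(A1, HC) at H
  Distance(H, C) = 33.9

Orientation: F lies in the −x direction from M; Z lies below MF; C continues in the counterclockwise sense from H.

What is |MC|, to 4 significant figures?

49.34

M is at the origin; M and F share the same y with |MF| = 20.2 and F on the −x side, so F = (-20.20, 0.000). Since A1 is tangent to MF there, ZF ⟂ MF, so Z = F + (0, -12.2) = (-20.20, -12.20). On A1, F sits at bearing 90° from Z; a 121° counterclockwise sweep puts H at bearing 211°, so H = Z + 12.2·(cos 211°, sin 211°) = (-30.66, -18.48). A1 meets HC tangentially, so ZH is at right angles to HC, so HC runs along (−sin 211°, cos 211°); with |HC| = 33.9, C = (-13.20, -47.54). Then |MC| = |C − M| = 49.34.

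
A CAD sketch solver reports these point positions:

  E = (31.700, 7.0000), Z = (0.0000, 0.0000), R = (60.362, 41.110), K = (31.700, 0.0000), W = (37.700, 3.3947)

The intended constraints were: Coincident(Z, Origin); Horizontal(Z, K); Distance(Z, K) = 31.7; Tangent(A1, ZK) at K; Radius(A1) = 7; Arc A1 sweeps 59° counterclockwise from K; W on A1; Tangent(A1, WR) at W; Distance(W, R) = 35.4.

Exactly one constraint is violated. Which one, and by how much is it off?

Distance(W, R) = 35.4 — off by 8.60.

Z = (0.00, 0.00) ✓; Z.y = 0.00, K.y = 0.00 ✓; |ZK| = 31.70 ✓; ∠(EK, KZ) = 90.00° ✓; |EK| = 7.000 ✓; bearing(E→W) − bearing(E→K) = 59.00° ✓; |EW| = 7.000 ✓; ∠(EW, WR) = 90.00° ✓; |WR| = 44.00 ✗.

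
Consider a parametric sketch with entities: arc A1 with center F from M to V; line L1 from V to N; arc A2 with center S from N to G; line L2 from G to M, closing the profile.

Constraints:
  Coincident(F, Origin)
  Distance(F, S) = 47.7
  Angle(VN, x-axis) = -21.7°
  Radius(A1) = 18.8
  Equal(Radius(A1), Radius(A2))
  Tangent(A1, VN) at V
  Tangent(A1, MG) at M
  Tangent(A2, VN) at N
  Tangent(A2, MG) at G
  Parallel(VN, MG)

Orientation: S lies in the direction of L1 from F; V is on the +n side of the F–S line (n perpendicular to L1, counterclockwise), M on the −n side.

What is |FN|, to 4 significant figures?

51.27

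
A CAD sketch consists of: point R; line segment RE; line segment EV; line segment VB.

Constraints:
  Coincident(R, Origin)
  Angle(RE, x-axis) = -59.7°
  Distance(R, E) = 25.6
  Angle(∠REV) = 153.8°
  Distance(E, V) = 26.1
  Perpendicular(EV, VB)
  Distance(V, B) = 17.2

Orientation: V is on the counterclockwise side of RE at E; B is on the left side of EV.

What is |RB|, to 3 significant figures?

49.4

R is at the origin; RE runs at -59.7° with length 25.6, so E = 25.6·(cos -59.7°, sin -59.7°) = (12.9, -22.1). ∠REV = 153.8°, so EV runs at -59.7° + (180° − 153.8°) = -33.5° from the x-axis; with |EV| = 26.1, V = E + 26.1·(cos -33.5°, sin -33.5°) = (34.7, -36.5). EV ⟂ VB; with |VB| = 17.2 on the left of EV, B = V + 17.2·(0.552, 0.834) = (44.2, -22.2). Then |RB| = |B − R| = 49.4.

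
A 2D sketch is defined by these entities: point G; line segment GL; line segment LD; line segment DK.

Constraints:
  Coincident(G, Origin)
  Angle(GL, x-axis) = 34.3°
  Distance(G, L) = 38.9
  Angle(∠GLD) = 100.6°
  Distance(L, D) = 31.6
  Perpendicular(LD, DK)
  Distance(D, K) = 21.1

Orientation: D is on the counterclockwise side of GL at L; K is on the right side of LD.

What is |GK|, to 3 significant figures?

70.9

G is at the origin; GL runs at 34.3° with length 38.9, so L = 38.9·(cos 34.3°, sin 34.3°) = (32.1, 21.9). ∠GLD = 100.6°, so LD runs at 34.3° + (180° − 100.6°) = 114° from the x-axis; with |LD| = 31.6, D = L + 31.6·(cos 114°, sin 114°) = (19.4, 50.9). The perpendicularity gives DK at right angles to LD; with |DK| = 21.1 on the right of LD, K = D + 21.1·(0.916, 0.402) = (38.8, 59.3). Then |GK| = |K − G| = 70.9.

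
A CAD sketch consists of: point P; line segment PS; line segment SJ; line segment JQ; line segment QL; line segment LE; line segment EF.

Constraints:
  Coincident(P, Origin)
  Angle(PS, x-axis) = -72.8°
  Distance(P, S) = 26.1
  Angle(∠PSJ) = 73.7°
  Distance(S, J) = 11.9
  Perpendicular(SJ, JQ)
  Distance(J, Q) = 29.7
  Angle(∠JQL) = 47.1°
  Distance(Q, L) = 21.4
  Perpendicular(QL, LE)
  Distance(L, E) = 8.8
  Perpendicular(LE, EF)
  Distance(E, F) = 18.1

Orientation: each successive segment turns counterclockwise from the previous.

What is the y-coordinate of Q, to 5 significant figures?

6.4017

P is at the origin; PS runs at -72.8° with length 26.1, so S = (7.7180, -24.933). ∠PSJ = 73.7° gives SJ at 33.500° from the x-axis; with |SJ| = 11.9, J = (17.641, -18.365). The perpendicularity gives JQ at right angles to SJ, so JQ runs at 123.50°; with |JQ| = 29.7, Q = (1.2487, 6.4017). So Q.y = 6.4017.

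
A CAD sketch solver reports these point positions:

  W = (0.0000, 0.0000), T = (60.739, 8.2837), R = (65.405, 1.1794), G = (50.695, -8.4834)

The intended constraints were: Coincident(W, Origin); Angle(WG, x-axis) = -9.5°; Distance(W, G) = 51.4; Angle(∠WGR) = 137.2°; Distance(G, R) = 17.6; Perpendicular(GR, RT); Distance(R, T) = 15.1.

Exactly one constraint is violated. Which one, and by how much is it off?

Distance(R, T) = 15.1 — off by 6.60.

W = (0.00, 0.00) ✓; WG at -9.500° ✓; |WG| = 51.40 ✓; ∠WGR = 137.2° ✓; |GR| = 17.60 ✓; ∠(GR, RT) = 90.00° ✓; |RT| = 8.500 ✗.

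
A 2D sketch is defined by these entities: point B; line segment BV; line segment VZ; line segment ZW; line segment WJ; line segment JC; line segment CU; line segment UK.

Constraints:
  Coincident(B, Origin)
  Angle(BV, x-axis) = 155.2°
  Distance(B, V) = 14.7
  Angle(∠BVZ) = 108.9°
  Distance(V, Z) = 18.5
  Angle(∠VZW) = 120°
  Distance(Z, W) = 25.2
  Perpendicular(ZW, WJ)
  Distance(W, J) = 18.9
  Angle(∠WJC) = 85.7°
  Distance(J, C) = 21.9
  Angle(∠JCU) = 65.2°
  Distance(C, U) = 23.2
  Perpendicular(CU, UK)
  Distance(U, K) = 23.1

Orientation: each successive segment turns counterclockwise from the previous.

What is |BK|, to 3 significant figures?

39.3

B is at the origin; BV runs at 155.2° with length 14.7, so V = (-13.3, 6.17). ∠BVZ = 108.9° gives VZ at -134° from the x-axis; with |VZ| = 18.5, Z = (-26.1, -7.21). ∠VZW = 120.0° gives ZW at -73.7° from the x-axis; with |ZW| = 25.2, W = (-19.1, -31.4). ZW is perpendicular to WJ, so WJ runs at 16.3°; with |WJ| = 18.9, J = (-0.913, -26.1). ∠WJC = 85.7° gives JC at 111° from the x-axis; with |JC| = 21.9, C = (-8.62, -5.59). ∠JCU = 65.2° gives CU at -135° from the x-axis; with |CU| = 23.2, U = (-24.9, -22.1). CU ⟂ UK, so UK runs at -44.6°; with |UK| = 23.1, K = (-8.46, -38.3). Then |BK| = |K − B| = 39.3.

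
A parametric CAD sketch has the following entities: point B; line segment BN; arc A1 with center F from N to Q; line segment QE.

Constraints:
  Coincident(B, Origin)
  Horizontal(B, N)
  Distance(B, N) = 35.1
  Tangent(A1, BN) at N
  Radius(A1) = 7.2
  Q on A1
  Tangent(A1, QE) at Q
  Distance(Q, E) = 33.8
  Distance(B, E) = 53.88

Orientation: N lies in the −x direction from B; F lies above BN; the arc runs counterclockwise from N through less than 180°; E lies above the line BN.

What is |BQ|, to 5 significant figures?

29.274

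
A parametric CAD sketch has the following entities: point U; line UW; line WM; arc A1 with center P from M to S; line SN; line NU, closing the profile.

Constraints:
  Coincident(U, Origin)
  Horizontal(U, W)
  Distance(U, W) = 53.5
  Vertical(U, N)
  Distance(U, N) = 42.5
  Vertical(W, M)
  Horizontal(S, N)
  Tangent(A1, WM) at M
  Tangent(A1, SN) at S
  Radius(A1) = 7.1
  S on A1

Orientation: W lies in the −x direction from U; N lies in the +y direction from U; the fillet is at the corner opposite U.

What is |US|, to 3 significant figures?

62.9

The virtual corner opposite U is at (-53.5, 42.5). A1 meets WM tangentially, so PM is at right angles to WM and since A1 is tangent to SN there, PS ⟂ SN, with radius 7.1, so the center P sits 7.1 in from both sides at P = (-46.4, 35.4). That places the tangent points at M = (-53.5, 35.4) on WM and S = (-46.4, 42.5) on SN. Then |US| = |S − U| = 62.9.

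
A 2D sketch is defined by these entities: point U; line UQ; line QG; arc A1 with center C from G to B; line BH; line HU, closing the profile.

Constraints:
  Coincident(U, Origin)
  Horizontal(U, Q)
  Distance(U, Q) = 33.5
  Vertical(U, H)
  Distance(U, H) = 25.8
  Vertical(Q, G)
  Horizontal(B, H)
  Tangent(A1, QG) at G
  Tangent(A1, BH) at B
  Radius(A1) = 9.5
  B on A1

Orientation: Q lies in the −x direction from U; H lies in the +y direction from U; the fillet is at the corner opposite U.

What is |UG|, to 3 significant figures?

37.3

U is at the origin; U and Q share the same y with |UQ| = 33.5 and Q on the −x side, so Q = (-33.5, 0.00). UH is vertical with |UH| = 25.8 and H on the +y side, so H = (0.00, 25.8). The virtual corner opposite U is at (-33.5, 25.8). A1 meets QG tangentially, so CG is at right angles to QG and A1 meets BH tangentially, so CB is at right angles to BH, with radius 9.5, so the center C sits 9.5 in from both sides at C = (-24.0, 16.3). That places the tangent points at G = (-33.5, 16.3) on QG and B = (-24.0, 25.8) on BH. Then |UG| = |G − U| = 37.3.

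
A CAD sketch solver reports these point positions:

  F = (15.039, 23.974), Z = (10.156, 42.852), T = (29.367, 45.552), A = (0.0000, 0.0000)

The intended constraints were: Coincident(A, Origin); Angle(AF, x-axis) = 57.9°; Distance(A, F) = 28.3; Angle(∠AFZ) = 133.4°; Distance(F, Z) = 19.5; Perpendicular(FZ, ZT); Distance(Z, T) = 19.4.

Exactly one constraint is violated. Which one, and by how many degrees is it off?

Perpendicular(FZ, ZT) — off by 6.50°.

A = (0.00, 0.00) ✓; AF at 57.90° ✓; |AF| = 28.30 ✓; ∠AFZ = 133.4° ✓; |FZ| = 19.50 ✓; ∠(FZ, ZT) = 96.50° ✗; |ZT| = 19.40 ✓.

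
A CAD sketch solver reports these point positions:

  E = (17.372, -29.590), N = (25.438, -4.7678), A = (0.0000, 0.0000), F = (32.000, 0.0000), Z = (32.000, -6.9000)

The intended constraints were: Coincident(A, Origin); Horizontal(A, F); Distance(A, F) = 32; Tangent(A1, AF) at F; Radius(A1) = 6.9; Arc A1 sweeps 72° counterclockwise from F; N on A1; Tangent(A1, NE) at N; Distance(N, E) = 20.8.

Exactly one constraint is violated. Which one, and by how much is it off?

Distance(N, E) = 20.8 — off by 5.30.

A = (0.00, 0.00) ✓; A.y = 0.00, F.y = 0.00 ✓; |AF| = 32.00 ✓; ∠(ZF, FA) = 90.00° ✓; |ZF| = 6.900 ✓; bearing(Z→N) − bearing(Z→F) = 72.00° ✓; |ZN| = 6.900 ✓; ∠(ZN, NE) = 90.00° ✓; |NE| = 26.10 ✗.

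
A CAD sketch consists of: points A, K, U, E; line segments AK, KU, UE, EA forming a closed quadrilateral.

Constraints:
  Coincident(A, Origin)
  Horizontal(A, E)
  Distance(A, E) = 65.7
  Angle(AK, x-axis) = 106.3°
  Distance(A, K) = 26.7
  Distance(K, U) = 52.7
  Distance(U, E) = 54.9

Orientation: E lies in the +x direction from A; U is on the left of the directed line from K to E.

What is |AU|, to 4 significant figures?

62.86

A is at the origin; AE is horizontal with |AE| = 65.7 and E in +x, so E = (65.7, 0). AK runs at 106.3° with |AK| = 26.7, so K = (-7.494, 25.63). U is determined by |KU| = 52.7 and |UE| = 54.9 together: it lies at the intersection of circle(K, 52.7) and circle(E, 54.9). With |KE| = 77.55, the foot of the radical line on KE is 37.25 from K and the perpendicular offset is √(52.7² − 37.25²) = 37.28. Taking the left-of-KE solution: U = (39.98, 48.50).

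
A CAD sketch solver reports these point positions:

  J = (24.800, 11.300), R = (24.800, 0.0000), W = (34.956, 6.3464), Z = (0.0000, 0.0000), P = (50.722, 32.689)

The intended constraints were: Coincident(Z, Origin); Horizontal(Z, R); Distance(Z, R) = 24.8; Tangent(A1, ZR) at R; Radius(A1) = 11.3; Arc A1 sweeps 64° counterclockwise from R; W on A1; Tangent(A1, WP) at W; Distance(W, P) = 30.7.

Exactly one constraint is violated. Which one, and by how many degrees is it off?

Tangent(A1, WP) at W — off by 4.90°.

Z = (0.00, 0.00) ✓; Z.y = 0.00, R.y = 0.00 ✓; |ZR| = 24.80 ✓; ∠(JR, RZ) = 90.00° ✓; |JR| = 11.30 ✓; bearing(J→W) − bearing(J→R) = 64.00° ✓; |JW| = 11.30 ✓; ∠(JW, WP) = 94.90° ✗; |WP| = 30.70 ✓.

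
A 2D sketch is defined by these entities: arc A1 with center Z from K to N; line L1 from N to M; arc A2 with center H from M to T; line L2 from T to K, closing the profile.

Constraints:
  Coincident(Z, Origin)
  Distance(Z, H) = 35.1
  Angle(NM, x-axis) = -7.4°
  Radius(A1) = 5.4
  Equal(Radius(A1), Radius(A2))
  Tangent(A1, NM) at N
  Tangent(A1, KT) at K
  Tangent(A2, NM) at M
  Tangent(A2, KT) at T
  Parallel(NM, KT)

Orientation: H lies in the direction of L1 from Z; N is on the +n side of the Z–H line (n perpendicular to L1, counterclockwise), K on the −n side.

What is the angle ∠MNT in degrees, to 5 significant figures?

17.103°

The slot axis is L1's direction at -7.4°, so u = (cos -7.4°, sin -7.4°) = (0.99167, -0.12880) and n = (−sin -7.4°, cos -7.4°) = (0.12880, 0.99167). Z is at the origin and H lies 35.1 along u from Z, so H = 35.1·u = (34.808, -4.5207). Tangency of A1 to both parallel lines with radius 5.4 puts N and K at Z ± 5.4·n: N = (0.69550, 5.3550), K = (-0.69550, -5.3550). Equal radii place M and T the same way about H: M = H + 5.4·n = (35.503, 0.83430), T = H − 5.4·n = (34.112, -9.8757). Then cos ∠MNT = NM·NT / (|NM||NT|), giving 17.103°.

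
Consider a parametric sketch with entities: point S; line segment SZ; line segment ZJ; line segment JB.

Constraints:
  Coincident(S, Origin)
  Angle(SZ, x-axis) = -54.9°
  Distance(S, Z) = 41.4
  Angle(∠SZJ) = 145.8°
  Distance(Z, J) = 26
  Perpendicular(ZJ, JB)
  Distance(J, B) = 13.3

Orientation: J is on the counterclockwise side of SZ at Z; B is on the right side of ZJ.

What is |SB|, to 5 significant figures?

70.473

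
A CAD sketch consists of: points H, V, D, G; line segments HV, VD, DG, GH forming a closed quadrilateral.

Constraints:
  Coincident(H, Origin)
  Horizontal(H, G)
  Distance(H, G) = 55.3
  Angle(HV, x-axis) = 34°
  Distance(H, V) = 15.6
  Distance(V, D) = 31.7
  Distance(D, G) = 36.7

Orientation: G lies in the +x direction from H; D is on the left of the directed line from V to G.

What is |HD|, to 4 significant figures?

47.13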